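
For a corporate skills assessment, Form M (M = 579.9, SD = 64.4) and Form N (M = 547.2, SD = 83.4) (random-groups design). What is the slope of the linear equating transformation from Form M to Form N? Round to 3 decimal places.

1.295

A = SD_Y / SD_X = 83.4 / 64.4 = 1.295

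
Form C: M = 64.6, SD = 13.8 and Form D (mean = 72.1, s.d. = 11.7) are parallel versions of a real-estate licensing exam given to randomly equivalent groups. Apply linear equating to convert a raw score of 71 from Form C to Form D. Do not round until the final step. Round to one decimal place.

Linear equating: y = (SD_Y/SD_X)(x − M_X) + M_Y
y = (11.7/13.8)(71 − 64.6) + 72.1
y = 0.847826 × 6.4 + 72.1 = 5.4261 + 72.1 = 77.5

77.5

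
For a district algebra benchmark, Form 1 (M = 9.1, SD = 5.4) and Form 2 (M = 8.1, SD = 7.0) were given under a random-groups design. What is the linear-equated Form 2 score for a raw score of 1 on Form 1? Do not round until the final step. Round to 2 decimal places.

-2.40

Linear equating: y = (SD_Y/SD_X)(x − M_X) + M_Y
y = (7.0/5.4)(1 − 9.1) + 8.1
y = 1.296296 × -8.1 + 8.1 = -10.5000 + 8.1 = -2.40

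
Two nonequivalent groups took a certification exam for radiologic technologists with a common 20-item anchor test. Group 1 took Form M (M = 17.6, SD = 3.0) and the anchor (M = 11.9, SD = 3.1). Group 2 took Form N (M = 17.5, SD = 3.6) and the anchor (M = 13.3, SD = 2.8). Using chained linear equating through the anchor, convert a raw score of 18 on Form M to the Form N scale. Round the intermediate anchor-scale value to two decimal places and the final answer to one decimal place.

Form M → anchor (Group 1): v = (3.1/3.0)(18 − 17.6) + 11.9 = 12.31
anchor → Form N (Group 2): y = (3.6/2.8)(12.31 − 13.3) + 17.5 = 16.2

16.2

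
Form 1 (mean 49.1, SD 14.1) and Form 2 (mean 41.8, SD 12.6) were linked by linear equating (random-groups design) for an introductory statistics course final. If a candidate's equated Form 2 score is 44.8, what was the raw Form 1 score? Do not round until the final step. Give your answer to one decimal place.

Invert y = (SD_Y/SD_X)(x − M_X) + M_Y:
x = (SD_X/SD_Y)(y − M_Y) + M_X = (14.1/12.6)(44.8 − 41.8) + 49.1
x = 1.119048 × 3.000 + 49.1 = 52.5

52.5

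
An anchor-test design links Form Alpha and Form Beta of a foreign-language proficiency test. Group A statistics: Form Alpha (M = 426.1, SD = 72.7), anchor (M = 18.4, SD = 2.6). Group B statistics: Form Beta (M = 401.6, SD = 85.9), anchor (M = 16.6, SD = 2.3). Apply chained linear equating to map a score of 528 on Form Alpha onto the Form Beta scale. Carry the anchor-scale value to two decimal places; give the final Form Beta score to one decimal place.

604.8

Form Alpha → anchor (Group A): v = (2.6/72.7)(528 − 426.1) + 18.4 = 22.04
anchor → Form Beta (Group B): y = (85.9/2.3)(22.04 − 16.6) + 401.6 = 604.8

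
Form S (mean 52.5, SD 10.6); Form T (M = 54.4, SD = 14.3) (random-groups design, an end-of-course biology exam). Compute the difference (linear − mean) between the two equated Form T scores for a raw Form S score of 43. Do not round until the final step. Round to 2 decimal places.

-3.32

Mean-equated: 43 + (54.4 − 52.5) = 44.90
Linear-equated: (14.3/10.6)(43 − 52.5) + 54.4 = 41.584
Difference = 41.584 − 44.90 = -3.32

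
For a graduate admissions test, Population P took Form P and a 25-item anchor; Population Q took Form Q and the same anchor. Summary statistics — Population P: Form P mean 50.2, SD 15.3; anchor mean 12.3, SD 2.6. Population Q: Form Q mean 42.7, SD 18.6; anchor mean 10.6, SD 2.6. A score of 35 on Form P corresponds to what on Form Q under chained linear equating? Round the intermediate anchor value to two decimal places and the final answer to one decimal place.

Form P → anchor (Population P): v = (2.6/15.3)(35 − 50.2) + 12.3 = 9.72
anchor → Form Q (Population Q): y = (18.6/2.6)(9.72 − 10.6) + 42.7 = 36.4

36.4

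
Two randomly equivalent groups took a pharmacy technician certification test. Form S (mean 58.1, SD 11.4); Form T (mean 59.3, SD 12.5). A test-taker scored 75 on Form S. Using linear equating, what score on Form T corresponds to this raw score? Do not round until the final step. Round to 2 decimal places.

Linear equating: y = (SD_Y/SD_X)(x − M_X) + M_Y
y = (12.5/11.4)(75 − 58.1) + 59.3
y = 1.096491 × 16.9 + 59.3 = 18.5307 + 59.3 = 77.83

77.83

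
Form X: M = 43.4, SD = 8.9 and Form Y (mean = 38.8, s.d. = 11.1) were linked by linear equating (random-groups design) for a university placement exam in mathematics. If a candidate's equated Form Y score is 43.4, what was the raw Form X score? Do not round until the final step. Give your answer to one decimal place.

Invert y = (SD_Y/SD_X)(x − M_X) + M_Y:
x = (SD_X/SD_Y)(y − M_Y) + M_X = (8.9/11.1)(43.4 − 38.8) + 43.4
x = 0.801802 × 4.600 + 43.4 = 47.1

47.1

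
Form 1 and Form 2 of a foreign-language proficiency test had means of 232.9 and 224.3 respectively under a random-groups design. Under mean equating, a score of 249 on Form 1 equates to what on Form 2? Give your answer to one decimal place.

Mean equating: y = x + (M_Y − M_X) = 249 + (224.3 − 232.9) = 240.4

240.4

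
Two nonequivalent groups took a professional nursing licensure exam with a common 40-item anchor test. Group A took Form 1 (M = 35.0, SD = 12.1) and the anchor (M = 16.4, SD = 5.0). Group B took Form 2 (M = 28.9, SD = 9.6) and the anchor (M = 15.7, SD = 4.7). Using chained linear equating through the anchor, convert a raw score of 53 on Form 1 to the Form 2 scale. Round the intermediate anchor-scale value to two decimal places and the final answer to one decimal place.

Form 1 → anchor (Group A): v = (5.0/12.1)(53 − 35.0) + 16.4 = 23.84
anchor → Form 2 (Group B): y = (9.6/4.7)(23.84 − 15.7) + 28.9 = 45.5

45.5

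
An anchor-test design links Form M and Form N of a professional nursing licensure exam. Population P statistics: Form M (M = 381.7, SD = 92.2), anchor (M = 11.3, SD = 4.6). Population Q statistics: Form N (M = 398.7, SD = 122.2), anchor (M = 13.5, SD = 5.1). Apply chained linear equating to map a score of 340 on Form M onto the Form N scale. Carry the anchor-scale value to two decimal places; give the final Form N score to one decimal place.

Form M → anchor (Population P): v = (4.6/92.2)(340 − 381.7) + 11.3 = 9.22
anchor → Form N (Population Q): y = (122.2/5.1)(9.22 − 13.5) + 398.7 = 296.1

296.1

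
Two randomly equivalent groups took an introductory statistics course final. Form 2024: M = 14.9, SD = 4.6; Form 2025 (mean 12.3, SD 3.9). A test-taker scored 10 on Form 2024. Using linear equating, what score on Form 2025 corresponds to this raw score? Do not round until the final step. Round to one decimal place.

8.1

Linear equating: y = (SD_Y/SD_X)(x − M_X) + M_Y
y = (3.9/4.6)(10 − 14.9) + 12.3
y = 0.847826 × -4.9 + 12.3 = -4.1543 + 12.3 = 8.1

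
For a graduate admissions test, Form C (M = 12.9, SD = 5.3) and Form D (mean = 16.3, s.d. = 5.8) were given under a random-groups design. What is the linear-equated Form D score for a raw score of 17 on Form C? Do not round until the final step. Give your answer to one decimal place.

Linear equating: y = (SD_Y/SD_X)(x − M_X) + M_Y
y = (5.8/5.3)(17 − 12.9) + 16.3
y = 1.094340 × 4.1 + 16.3 = 4.4868 + 16.3 = 20.8

20.8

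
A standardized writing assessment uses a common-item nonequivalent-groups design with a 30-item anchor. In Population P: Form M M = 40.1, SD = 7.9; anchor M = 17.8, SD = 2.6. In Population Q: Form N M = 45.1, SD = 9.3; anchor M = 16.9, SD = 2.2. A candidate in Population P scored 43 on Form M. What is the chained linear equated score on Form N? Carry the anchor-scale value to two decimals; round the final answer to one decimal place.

52.9

Form M → anchor (Population P): v = (2.6/7.9)(43 − 40.1) + 17.8 = 18.75
anchor → Form N (Population Q): y = (9.3/2.2)(18.75 − 16.9) + 45.1 = 52.9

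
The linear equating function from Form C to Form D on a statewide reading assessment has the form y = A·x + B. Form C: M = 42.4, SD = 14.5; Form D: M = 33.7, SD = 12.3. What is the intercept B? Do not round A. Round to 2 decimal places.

A = SD_Y / SD_X = 12.3 / 14.5 = 0.848276
B = M_Y − A·M_X = 33.7 − 0.848276 × 42.4 = -2.27

-2.27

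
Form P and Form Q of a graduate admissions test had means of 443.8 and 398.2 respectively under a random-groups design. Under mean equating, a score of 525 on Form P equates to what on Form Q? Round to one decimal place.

Mean equating: y = x + (M_Y − M_X) = 525 + (398.2 − 443.8) = 479.4

479.4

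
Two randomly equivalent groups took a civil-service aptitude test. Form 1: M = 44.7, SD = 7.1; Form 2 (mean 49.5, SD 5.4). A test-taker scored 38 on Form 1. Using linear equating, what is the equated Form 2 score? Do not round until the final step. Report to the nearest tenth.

Linear equating: y = (SD_Y/SD_X)(x − M_X) + M_Y
y = (5.4/7.1)(38 − 44.7) + 49.5
y = 0.760563 × -6.7 + 49.5 = -5.0958 + 49.5 = 44.4

44.4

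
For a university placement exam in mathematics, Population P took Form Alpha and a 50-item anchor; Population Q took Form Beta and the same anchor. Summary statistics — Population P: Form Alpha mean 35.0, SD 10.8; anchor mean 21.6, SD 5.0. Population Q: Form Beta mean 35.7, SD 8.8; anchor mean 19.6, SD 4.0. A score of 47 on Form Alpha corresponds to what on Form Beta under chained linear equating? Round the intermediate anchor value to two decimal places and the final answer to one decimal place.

Form Alpha → anchor (Population P): v = (5.0/10.8)(47 − 35.0) + 21.6 = 27.16
anchor → Form Beta (Population Q): y = (8.8/4.0)(27.16 − 19.6) + 35.7 = 52.3

52.3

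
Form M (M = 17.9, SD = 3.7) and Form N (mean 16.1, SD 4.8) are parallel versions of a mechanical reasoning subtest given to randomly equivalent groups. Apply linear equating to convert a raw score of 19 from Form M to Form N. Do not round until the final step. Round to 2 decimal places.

Linear equating: y = (SD_Y/SD_X)(x − M_X) + M_Y
y = (4.8/3.7)(19 − 17.9) + 16.1
y = 1.297297 × 1.1 + 16.1 = 1.4270 + 16.1 = 17.53

17.53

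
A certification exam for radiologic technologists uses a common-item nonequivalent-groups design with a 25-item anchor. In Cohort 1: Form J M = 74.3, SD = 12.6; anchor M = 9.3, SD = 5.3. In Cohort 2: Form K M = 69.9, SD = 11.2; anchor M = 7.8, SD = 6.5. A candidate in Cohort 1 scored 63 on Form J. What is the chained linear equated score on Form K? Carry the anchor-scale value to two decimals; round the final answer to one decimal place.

64.3

Form J → anchor (Cohort 1): v = (5.3/12.6)(63 − 74.3) + 9.3 = 4.55
anchor → Form K (Cohort 2): y = (11.2/6.5)(4.55 − 7.8) + 69.9 = 64.3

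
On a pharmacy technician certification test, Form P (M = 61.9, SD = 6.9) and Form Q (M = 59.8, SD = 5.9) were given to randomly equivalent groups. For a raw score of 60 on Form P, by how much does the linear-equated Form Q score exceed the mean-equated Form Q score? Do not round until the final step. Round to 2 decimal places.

Mean-equated: 60 + (59.8 − 61.9) = 57.90
Linear-equated: (5.9/6.9)(60 − 61.9) + 59.8 = 58.175
Difference = 58.175 − 57.90 = 0.28

0.28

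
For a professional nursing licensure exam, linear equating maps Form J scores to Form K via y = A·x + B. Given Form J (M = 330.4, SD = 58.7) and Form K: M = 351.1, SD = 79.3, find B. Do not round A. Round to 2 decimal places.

A = SD_Y / SD_X = 79.3 / 58.7 = 1.350937
B = M_Y − A·M_X = 351.1 − 1.350937 × 330.4 = -95.25

-95.25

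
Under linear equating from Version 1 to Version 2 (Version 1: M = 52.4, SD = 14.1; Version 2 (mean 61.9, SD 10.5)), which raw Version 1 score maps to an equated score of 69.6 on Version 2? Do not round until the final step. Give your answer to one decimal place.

62.7

Invert y = (SD_Y/SD_X)(x − M_X) + M_Y:
x = (SD_X/SD_Y)(y − M_Y) + M_X = (14.1/10.5)(69.6 − 61.9) + 52.4
x = 1.342857 × 7.700 + 52.4 = 62.7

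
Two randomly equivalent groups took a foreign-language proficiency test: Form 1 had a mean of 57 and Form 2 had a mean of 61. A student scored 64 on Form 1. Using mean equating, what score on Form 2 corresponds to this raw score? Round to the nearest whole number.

Mean equating: y = x + (M_Y − M_X) = 64 + (61 − 57) = 68

68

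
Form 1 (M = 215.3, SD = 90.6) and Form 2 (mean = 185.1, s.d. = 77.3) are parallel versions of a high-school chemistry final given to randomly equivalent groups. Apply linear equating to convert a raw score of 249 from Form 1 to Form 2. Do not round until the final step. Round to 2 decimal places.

Linear equating: y = (SD_Y/SD_X)(x − M_X) + M_Y
y = (77.3/90.6)(249 − 215.3) + 185.1
y = 0.853201 × 33.7 + 185.1 = 28.7529 + 185.1 = 213.85

213.85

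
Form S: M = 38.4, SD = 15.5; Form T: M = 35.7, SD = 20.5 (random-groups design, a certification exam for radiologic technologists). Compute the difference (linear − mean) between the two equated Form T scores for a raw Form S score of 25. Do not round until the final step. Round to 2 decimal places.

Mean-equated: 25 + (35.7 − 38.4) = 22.30
Linear-equated: (20.5/15.5)(25 − 38.4) + 35.7 = 17.977
Difference = 17.977 − 22.30 = -4.32

-4.32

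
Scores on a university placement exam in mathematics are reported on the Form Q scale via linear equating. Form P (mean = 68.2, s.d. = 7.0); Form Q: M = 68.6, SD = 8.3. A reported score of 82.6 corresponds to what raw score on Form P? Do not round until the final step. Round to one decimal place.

Invert y = (SD_Y/SD_X)(x − M_X) + M_Y:
x = (SD_X/SD_Y)(y − M_Y) + M_X = (7.0/8.3)(82.6 − 68.6) + 68.2
x = 0.843373 × 14.000 + 68.2 = 80.0

80.0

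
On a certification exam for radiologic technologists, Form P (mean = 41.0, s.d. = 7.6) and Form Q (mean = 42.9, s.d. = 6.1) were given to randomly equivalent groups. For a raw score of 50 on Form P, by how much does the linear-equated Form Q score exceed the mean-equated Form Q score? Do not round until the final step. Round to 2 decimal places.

Mean-equated: 50 + (42.9 − 41.0) = 51.90
Linear-equated: (6.1/7.6)(50 − 41.0) + 42.9 = 50.124
Difference = 50.124 − 51.90 = -1.78

-1.78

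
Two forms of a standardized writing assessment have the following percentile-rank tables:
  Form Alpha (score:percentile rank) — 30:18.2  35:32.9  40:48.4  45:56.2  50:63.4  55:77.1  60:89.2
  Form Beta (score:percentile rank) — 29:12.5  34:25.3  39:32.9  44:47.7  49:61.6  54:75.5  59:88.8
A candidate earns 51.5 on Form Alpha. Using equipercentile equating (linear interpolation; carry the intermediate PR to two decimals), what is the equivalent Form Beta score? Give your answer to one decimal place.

PR of 51.5 on Form Alpha: 63.4 + (51.5 − 50)/(55 − 50) × (77.1 − 63.4) = 67.51
On Form Beta, PR 67.51 falls between score 49 (PR 61.6) and 54 (PR 75.5).
Interpolate: 49 + (67.51 − 61.6)/(75.5 − 61.6) × (54 − 49) = 51.1

51.1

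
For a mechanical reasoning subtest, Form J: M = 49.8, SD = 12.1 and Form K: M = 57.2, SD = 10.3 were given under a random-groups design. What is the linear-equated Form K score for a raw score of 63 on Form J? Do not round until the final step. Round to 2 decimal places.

Linear equating: y = (SD_Y/SD_X)(x − M_X) + M_Y
y = (10.3/12.1)(63 − 49.8) + 57.2
y = 0.851240 × 13.2 + 57.2 = 11.2364 + 57.2 = 68.44

68.44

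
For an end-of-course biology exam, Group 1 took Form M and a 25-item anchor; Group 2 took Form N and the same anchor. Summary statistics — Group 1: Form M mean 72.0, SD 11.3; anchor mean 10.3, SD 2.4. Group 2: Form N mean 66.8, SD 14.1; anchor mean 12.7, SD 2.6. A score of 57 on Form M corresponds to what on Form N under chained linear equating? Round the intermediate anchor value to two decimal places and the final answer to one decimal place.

Form M → anchor (Group 1): v = (2.4/11.3)(57 − 72.0) + 10.3 = 7.11
anchor → Form N (Group 2): y = (14.1/2.6)(7.11 − 12.7) + 66.8 = 36.5

36.5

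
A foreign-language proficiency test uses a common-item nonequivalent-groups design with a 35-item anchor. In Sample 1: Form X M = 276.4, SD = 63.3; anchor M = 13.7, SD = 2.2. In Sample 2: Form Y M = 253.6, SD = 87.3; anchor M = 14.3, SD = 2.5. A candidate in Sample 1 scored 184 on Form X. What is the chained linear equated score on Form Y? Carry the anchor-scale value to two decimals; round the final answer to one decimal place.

120.6

Form X → anchor (Sample 1): v = (2.2/63.3)(184 − 276.4) + 13.7 = 10.49
anchor → Form Y (Sample 2): y = (87.3/2.5)(10.49 − 14.3) + 253.6 = 120.6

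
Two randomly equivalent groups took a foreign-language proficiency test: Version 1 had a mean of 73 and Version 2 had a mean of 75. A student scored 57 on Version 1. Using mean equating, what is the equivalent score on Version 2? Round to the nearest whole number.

59

Mean equating: y = x + (M_Y − M_X) = 57 + (75 − 73) = 59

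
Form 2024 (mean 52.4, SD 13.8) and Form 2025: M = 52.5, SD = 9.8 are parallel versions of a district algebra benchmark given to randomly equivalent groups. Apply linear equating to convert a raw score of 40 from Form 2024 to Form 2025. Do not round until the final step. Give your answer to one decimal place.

43.7

Linear equating: y = (SD_Y/SD_X)(x − M_X) + M_Y
y = (9.8/13.8)(40 − 52.4) + 52.5
y = 0.710145 × -12.4 + 52.5 = -8.8058 + 52.5 = 43.7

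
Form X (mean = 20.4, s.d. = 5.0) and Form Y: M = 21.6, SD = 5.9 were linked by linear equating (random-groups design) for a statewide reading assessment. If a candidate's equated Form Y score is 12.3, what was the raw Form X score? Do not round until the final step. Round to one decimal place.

Invert y = (SD_Y/SD_X)(x − M_X) + M_Y:
x = (SD_X/SD_Y)(y − M_Y) + M_X = (5.0/5.9)(12.3 − 21.6) + 20.4
x = 0.847458 × -9.300 + 20.4 = 12.5

12.5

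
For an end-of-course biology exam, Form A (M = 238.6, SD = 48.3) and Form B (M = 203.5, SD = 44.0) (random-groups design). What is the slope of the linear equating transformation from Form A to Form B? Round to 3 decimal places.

0.911

A = SD_Y / SD_X = 44.0 / 48.3 = 0.911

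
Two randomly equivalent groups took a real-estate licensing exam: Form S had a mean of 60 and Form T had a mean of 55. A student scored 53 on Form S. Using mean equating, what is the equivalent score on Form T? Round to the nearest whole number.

Mean equating: y = x + (M_Y − M_X) = 53 + (55 − 60) = 48

48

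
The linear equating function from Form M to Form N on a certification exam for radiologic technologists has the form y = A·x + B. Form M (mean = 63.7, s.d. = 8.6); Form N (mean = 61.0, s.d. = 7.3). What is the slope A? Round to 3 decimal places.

0.849

A = SD_Y / SD_X = 7.3 / 8.6 = 0.849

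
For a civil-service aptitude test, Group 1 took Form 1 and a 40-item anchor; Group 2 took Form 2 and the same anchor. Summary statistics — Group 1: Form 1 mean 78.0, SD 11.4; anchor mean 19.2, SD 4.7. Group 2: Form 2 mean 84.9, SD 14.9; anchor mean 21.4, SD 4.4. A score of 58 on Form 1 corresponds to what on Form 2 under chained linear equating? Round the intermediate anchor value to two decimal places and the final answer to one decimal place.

Form 1 → anchor (Group 1): v = (4.7/11.4)(58 − 78.0) + 19.2 = 10.95
anchor → Form 2 (Group 2): y = (14.9/4.4)(10.95 − 21.4) + 84.9 = 49.5

49.5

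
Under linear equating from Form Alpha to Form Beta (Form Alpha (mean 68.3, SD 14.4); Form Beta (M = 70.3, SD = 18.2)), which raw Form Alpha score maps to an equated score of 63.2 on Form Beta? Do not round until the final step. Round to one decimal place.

62.7

Invert y = (SD_Y/SD_X)(x − M_X) + M_Y:
x = (SD_X/SD_Y)(y − M_Y) + M_X = (14.4/18.2)(63.2 − 70.3) + 68.3
x = 0.791209 × -7.100 + 68.3 = 62.7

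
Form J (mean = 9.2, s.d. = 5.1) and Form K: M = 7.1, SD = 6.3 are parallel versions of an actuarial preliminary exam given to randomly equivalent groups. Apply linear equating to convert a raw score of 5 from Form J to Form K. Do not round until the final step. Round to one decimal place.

Linear equating: y = (SD_Y/SD_X)(x − M_X) + M_Y
y = (6.3/5.1)(5 − 9.2) + 7.1
y = 1.235294 × -4.2 + 7.1 = -5.1882 + 7.1 = 1.9

1.9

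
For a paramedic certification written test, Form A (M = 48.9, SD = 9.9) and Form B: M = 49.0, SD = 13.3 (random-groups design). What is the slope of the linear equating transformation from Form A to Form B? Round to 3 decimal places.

1.343

A = SD_Y / SD_X = 13.3 / 9.9 = 1.343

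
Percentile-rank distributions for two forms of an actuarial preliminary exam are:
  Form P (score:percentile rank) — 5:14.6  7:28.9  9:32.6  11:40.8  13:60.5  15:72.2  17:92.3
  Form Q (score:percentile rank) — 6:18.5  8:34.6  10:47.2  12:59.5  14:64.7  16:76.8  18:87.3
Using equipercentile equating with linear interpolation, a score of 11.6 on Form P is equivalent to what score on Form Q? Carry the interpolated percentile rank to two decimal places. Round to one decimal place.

PR of 11.6 on Form P: 40.8 + (11.6 − 11)/(13 − 11) × (60.5 − 40.8) = 46.71
On Form Q, PR 46.71 falls between score 8 (PR 34.6) and 10 (PR 47.2).
Interpolate: 8 + (46.71 − 34.6)/(47.2 − 34.6) × (10 − 8) = 9.9

9.9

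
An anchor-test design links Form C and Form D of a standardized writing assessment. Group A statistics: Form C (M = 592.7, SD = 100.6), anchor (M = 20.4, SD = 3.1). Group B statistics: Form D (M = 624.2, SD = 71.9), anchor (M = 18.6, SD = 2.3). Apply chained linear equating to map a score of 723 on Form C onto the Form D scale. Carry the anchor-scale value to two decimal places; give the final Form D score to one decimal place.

806.1

Form C → anchor (Group A): v = (3.1/100.6)(723 − 592.7) + 20.4 = 24.42
anchor → Form D (Group B): y = (71.9/2.3)(24.42 − 18.6) + 624.2 = 806.1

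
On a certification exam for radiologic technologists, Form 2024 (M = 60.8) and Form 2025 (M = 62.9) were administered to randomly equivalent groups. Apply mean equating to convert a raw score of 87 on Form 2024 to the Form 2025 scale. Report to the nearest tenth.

Mean equating: y = x + (M_Y − M_X) = 87 + (62.9 − 60.8) = 89.1

89.1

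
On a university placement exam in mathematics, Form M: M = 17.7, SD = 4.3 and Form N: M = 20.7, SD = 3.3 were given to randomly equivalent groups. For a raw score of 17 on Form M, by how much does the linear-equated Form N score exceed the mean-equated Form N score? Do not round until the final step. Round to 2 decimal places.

Mean-equated: 17 + (20.7 − 17.7) = 20.00
Linear-equated: (3.3/4.3)(17 − 17.7) + 20.7 = 20.163
Difference = 20.163 − 20.00 = 0.16

0.16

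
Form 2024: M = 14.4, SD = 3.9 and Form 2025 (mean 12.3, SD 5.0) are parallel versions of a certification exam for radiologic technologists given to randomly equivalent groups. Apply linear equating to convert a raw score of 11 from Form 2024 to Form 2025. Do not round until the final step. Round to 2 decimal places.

Linear equating: y = (SD_Y/SD_X)(x − M_X) + M_Y
y = (5.0/3.9)(11 − 14.4) + 12.3
y = 1.282051 × -3.4 + 12.3 = -4.3590 + 12.3 = 7.94

7.94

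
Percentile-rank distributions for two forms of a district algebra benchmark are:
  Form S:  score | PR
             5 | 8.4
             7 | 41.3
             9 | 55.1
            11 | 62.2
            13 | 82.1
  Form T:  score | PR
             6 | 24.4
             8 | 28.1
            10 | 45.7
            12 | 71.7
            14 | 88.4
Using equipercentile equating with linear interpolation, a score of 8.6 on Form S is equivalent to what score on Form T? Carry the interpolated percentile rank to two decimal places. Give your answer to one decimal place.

PR of 8.6 on Form S: 41.3 + (8.6 − 7)/(9 − 7) × (55.1 − 41.3) = 52.34
On Form T, PR 52.34 falls between score 10 (PR 45.7) and 12 (PR 71.7).
Interpolate: 10 + (52.34 − 45.7)/(71.7 − 45.7) × (12 − 10) = 10.5

10.5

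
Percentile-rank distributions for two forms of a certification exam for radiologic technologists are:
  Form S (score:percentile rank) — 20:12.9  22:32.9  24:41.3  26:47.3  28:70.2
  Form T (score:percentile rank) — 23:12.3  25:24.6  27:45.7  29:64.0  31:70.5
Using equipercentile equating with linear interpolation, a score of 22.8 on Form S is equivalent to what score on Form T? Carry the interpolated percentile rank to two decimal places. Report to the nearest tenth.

PR of 22.8 on Form S: 32.9 + (22.8 − 22)/(24 − 22) × (41.3 − 32.9) = 36.26
On Form T, PR 36.26 falls between score 25 (PR 24.6) and 27 (PR 45.7).
Interpolate: 25 + (36.26 − 24.6)/(45.7 − 24.6) × (27 − 25) = 26.1

26.1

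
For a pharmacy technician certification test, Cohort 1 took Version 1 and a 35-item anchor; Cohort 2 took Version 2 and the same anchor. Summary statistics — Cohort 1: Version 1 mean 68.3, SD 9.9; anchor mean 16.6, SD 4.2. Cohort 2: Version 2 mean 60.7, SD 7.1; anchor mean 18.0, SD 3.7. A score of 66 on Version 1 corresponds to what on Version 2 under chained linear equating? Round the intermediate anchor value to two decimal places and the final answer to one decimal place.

Version 1 → anchor (Cohort 1): v = (4.2/9.9)(66 − 68.3) + 16.6 = 15.62
anchor → Version 2 (Cohort 2): y = (7.1/3.7)(15.62 − 18.0) + 60.7 = 56.1

56.1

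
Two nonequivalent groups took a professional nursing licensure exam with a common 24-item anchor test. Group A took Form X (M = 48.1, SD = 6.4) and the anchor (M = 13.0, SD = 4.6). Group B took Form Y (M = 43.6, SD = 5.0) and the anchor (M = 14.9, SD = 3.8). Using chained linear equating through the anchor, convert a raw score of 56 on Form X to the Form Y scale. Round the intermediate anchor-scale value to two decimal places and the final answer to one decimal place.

Form X → anchor (Group A): v = (4.6/6.4)(56 − 48.1) + 13.0 = 18.68
anchor → Form Y (Group B): y = (5.0/3.8)(18.68 − 14.9) + 43.6 = 48.6

48.6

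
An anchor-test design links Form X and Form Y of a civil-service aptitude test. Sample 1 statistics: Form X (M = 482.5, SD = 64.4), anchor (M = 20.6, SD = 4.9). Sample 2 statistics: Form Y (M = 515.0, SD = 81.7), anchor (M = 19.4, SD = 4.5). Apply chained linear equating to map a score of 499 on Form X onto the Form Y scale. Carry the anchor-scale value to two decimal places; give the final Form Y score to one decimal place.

559.7

Form X → anchor (Sample 1): v = (4.9/64.4)(499 − 482.5) + 20.6 = 21.86
anchor → Form Y (Sample 2): y = (81.7/4.5)(21.86 − 19.4) + 515.0 = 559.7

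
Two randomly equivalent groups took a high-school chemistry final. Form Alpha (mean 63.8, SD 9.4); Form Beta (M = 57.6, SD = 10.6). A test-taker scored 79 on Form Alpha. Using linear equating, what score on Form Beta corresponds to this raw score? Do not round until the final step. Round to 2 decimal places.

Linear equating: y = (SD_Y/SD_X)(x − M_X) + M_Y
y = (10.6/9.4)(79 − 63.8) + 57.6
y = 1.127660 × 15.2 + 57.6 = 17.1404 + 57.6 = 74.74

74.74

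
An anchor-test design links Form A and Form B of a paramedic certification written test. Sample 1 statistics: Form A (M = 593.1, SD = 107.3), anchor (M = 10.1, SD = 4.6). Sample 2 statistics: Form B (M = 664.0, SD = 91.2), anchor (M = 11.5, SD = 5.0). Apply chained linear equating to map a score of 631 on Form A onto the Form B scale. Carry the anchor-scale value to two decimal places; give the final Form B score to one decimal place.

Form A → anchor (Sample 1): v = (4.6/107.3)(631 − 593.1) + 10.1 = 11.72
anchor → Form B (Sample 2): y = (91.2/5.0)(11.72 − 11.5) + 664.0 = 668.0

668.0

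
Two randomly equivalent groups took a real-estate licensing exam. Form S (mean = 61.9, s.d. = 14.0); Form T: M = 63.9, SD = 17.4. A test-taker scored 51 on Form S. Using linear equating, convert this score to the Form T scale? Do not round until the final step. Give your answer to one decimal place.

50.4

Linear equating: y = (SD_Y/SD_X)(x − M_X) + M_Y
y = (17.4/14.0)(51 − 61.9) + 63.9
y = 1.242857 × -10.9 + 63.9 = -13.5471 + 63.9 = 50.4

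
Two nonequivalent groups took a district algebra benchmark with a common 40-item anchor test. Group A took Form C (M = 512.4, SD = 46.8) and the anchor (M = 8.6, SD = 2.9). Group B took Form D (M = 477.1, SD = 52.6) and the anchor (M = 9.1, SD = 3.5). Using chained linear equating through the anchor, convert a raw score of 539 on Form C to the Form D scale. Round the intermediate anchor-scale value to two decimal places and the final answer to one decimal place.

Form C → anchor (Group A): v = (2.9/46.8)(539 − 512.4) + 8.6 = 10.25
anchor → Form D (Group B): y = (52.6/3.5)(10.25 − 9.1) + 477.1 = 494.4

494.4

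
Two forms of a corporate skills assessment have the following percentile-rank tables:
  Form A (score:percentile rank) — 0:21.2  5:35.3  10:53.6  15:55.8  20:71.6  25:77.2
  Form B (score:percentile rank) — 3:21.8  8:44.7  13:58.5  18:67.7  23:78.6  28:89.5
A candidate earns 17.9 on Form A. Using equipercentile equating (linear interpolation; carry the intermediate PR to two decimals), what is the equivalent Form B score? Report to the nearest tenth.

16.5

PR of 17.9 on Form A: 55.8 + (17.9 − 15)/(20 − 15) × (71.6 − 55.8) = 64.96
On Form B, PR 64.96 falls between score 13 (PR 58.5) and 18 (PR 67.7).
Interpolate: 13 + (64.96 − 58.5)/(67.7 − 58.5) × (18 − 13) = 16.5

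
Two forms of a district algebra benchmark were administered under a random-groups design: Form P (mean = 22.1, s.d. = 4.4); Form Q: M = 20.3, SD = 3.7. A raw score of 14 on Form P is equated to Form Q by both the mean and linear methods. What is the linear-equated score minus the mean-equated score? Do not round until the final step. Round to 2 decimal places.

Mean-equated: 14 + (20.3 − 22.1) = 12.20
Linear-equated: (3.7/4.4)(14 − 22.1) + 20.3 = 13.489
Difference = 13.489 − 12.20 = 1.29

1.29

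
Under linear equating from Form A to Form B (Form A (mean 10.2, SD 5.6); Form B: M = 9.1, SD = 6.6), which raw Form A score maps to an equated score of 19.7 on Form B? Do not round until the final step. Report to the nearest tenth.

Invert y = (SD_Y/SD_X)(x − M_X) + M_Y:
x = (SD_X/SD_Y)(y − M_Y) + M_X = (5.6/6.6)(19.7 − 9.1) + 10.2
x = 0.848485 × 10.600 + 10.2 = 19.2

19.2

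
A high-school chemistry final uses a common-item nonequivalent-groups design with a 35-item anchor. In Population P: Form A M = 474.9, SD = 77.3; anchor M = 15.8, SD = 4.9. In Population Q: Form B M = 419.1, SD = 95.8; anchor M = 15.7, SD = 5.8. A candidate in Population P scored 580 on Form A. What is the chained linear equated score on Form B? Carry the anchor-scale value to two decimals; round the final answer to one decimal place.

Form A → anchor (Population P): v = (4.9/77.3)(580 − 474.9) + 15.8 = 22.46
anchor → Form B (Population Q): y = (95.8/5.8)(22.46 − 15.7) + 419.1 = 530.8

530.8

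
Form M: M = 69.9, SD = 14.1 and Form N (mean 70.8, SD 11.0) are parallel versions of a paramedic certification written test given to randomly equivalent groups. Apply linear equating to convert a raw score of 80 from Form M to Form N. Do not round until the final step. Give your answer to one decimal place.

Linear equating: y = (SD_Y/SD_X)(x − M_X) + M_Y
y = (11.0/14.1)(80 − 69.9) + 70.8
y = 0.780142 × 10.1 + 70.8 = 7.8794 + 70.8 = 78.7

78.7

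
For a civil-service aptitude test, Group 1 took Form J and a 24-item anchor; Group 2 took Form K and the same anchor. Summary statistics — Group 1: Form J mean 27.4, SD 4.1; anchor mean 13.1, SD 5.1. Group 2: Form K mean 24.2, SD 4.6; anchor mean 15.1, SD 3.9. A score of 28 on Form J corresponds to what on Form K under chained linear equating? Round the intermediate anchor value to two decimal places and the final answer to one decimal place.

Form J → anchor (Group 1): v = (5.1/4.1)(28 − 27.4) + 13.1 = 13.85
anchor → Form K (Group 2): y = (4.6/3.9)(13.85 − 15.1) + 24.2 = 22.7

22.7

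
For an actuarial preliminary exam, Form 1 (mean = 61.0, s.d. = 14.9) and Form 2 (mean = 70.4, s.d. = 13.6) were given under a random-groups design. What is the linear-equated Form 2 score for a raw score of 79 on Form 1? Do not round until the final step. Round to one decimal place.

86.8

Linear equating: y = (SD_Y/SD_X)(x − M_X) + M_Y
y = (13.6/14.9)(79 − 61.0) + 70.4
y = 0.912752 × 18.0 + 70.4 = 16.4295 + 70.4 = 86.8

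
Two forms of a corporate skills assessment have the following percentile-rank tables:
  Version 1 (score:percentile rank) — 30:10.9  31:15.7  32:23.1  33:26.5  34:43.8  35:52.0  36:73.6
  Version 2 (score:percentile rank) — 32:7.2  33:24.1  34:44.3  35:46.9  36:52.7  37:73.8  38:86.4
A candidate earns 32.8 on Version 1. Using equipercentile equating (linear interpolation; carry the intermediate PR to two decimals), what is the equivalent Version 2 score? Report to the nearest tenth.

PR of 32.8 on Version 1: 23.1 + (32.8 − 32)/(33 − 32) × (26.5 − 23.1) = 25.82
On Version 2, PR 25.82 falls between score 33 (PR 24.1) and 34 (PR 44.3).
Interpolate: 33 + (25.82 − 24.1)/(44.3 − 24.1) × (34 − 33) = 33.1

33.1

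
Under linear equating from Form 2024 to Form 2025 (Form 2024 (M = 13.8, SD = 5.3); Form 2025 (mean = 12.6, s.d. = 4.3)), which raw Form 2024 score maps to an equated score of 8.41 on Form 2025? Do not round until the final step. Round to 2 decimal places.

8.64

Invert y = (SD_Y/SD_X)(x − M_X) + M_Y:
x = (SD_X/SD_Y)(y − M_Y) + M_X = (5.3/4.3)(8.41 − 12.6) + 13.8
x = 1.232558 × -4.190 + 13.8 = 8.64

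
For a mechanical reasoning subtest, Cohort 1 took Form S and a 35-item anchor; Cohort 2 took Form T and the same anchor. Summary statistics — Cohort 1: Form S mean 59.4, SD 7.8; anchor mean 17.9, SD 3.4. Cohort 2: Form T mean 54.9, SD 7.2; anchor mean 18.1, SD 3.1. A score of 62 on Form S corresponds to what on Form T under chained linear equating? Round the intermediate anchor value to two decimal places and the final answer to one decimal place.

Form S → anchor (Cohort 1): v = (3.4/7.8)(62 − 59.4) + 17.9 = 19.03
anchor → Form T (Cohort 2): y = (7.2/3.1)(19.03 − 18.1) + 54.9 = 57.1

57.1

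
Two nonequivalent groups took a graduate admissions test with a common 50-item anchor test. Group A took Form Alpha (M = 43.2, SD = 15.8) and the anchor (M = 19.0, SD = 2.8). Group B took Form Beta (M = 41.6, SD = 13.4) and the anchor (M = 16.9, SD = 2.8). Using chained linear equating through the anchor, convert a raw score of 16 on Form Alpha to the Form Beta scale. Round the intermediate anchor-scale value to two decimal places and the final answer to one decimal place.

Form Alpha → anchor (Group A): v = (2.8/15.8)(16 − 43.2) + 19.0 = 14.18
anchor → Form Beta (Group B): y = (13.4/2.8)(14.18 − 16.9) + 41.6 = 28.6

28.6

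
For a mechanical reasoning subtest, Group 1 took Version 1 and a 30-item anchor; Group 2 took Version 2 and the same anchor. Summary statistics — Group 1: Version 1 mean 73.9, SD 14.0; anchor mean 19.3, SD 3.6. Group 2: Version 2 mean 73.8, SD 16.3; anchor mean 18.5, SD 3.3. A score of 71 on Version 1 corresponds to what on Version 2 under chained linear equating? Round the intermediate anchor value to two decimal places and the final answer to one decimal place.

74.0

Version 1 → anchor (Group 1): v = (3.6/14.0)(71 − 73.9) + 19.3 = 18.55
anchor → Version 2 (Group 2): y = (16.3/3.3)(18.55 − 18.5) + 73.8 = 74.0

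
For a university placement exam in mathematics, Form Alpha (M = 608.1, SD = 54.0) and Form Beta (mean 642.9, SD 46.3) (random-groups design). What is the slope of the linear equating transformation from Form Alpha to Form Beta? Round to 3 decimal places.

A = SD_Y / SD_X = 46.3 / 54.0 = 0.857

0.857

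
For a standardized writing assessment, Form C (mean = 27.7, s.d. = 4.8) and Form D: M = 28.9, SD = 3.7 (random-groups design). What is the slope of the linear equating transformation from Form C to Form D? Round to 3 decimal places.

A = SD_Y / SD_X = 3.7 / 4.8 = 0.771

0.771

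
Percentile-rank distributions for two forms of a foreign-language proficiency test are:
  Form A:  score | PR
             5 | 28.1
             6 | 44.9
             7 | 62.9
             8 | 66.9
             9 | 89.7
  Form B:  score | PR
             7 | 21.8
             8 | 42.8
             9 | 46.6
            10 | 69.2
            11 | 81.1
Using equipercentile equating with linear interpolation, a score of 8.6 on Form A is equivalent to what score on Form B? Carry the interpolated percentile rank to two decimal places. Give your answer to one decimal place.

11.0

PR of 8.6 on Form A: 66.9 + (8.6 − 8)/(9 − 8) × (89.7 − 66.9) = 80.58
On Form B, PR 80.58 falls between score 10 (PR 69.2) and 11 (PR 81.1).
Interpolate: 10 + (80.58 − 69.2)/(81.1 − 69.2) × (11 − 10) = 11.0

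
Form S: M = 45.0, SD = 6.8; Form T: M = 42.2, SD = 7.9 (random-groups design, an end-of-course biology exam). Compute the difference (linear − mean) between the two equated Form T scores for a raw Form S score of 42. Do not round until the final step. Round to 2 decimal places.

-0.49

Mean-equated: 42 + (42.2 − 45.0) = 39.20
Linear-equated: (7.9/6.8)(42 − 45.0) + 42.2 = 38.715
Difference = 38.715 − 39.20 = -0.49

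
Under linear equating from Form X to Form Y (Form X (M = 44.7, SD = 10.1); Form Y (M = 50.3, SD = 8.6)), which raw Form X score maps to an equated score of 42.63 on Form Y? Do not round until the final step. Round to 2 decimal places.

Invert y = (SD_Y/SD_X)(x − M_X) + M_Y:
x = (SD_X/SD_Y)(y − M_Y) + M_X = (10.1/8.6)(42.63 − 50.3) + 44.7
x = 1.174419 × -7.670 + 44.7 = 35.69

35.69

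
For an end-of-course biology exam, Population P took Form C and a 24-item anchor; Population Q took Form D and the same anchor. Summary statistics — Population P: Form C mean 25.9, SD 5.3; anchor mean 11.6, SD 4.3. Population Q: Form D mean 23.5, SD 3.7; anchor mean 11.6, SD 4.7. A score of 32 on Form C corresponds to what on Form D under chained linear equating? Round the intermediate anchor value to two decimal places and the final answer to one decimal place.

Form C → anchor (Population P): v = (4.3/5.3)(32 − 25.9) + 11.6 = 16.55
anchor → Form D (Population Q): y = (3.7/4.7)(16.55 − 11.6) + 23.5 = 27.4

27.4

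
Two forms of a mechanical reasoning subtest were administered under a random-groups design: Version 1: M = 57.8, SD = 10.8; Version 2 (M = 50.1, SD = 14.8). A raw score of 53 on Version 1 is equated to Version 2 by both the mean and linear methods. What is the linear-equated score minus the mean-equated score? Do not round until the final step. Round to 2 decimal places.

-1.78

Mean-equated: 53 + (50.1 − 57.8) = 45.30
Linear-equated: (14.8/10.8)(53 − 57.8) + 50.1 = 43.522
Difference = 43.522 − 45.30 = -1.78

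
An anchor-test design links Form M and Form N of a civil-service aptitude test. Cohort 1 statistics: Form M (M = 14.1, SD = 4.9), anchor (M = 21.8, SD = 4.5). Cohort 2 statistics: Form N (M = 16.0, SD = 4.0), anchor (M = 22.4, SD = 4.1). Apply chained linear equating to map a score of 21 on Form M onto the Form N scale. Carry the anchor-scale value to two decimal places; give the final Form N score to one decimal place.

Form M → anchor (Cohort 1): v = (4.5/4.9)(21 − 14.1) + 21.8 = 28.14
anchor → Form N (Cohort 2): y = (4.0/4.1)(28.14 − 22.4) + 16.0 = 21.6

21.6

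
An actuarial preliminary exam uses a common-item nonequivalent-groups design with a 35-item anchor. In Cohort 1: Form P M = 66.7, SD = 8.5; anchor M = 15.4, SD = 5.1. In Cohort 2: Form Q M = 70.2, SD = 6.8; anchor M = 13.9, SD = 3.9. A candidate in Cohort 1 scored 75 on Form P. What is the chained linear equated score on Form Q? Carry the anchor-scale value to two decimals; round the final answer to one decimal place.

Form P → anchor (Cohort 1): v = (5.1/8.5)(75 − 66.7) + 15.4 = 20.38
anchor → Form Q (Cohort 2): y = (6.8/3.9)(20.38 − 13.9) + 70.2 = 81.5

81.5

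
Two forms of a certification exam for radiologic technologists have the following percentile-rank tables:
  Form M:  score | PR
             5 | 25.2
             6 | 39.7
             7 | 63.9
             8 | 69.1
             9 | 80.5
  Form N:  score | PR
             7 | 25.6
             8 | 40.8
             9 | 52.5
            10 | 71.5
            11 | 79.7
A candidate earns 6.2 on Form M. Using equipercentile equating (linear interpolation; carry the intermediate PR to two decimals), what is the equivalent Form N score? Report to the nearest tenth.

PR of 6.2 on Form M: 39.7 + (6.2 − 6)/(7 − 6) × (63.9 − 39.7) = 44.54
On Form N, PR 44.54 falls between score 8 (PR 40.8) and 9 (PR 52.5).
Interpolate: 8 + (44.54 − 40.8)/(52.5 − 40.8) × (9 − 8) = 8.3

8.3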